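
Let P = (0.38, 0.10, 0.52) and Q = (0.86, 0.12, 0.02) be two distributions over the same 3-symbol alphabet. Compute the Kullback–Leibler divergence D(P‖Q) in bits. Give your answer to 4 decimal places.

D(P‖Q) = Σ p·log₂(p/q).
  0.38·log₂(0.38/0.86) = -0.44777
  0.10·log₂(0.10/0.12) = -0.02630
  0.52·log₂(0.52/0.02) = 2.44423
D(P‖Q) = 1.9702 bits.

1.9702 bits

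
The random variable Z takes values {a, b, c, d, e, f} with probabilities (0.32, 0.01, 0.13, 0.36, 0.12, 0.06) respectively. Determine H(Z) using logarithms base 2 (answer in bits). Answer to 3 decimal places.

H(Z) = −Σ p·log₂ p.
  −(0.32)·log₂(0.32) = 0.5260
  −(0.01)·log₂(0.01) = 0.0664
  −(0.13)·log₂(0.13) = 0.3826
  −(0.36)·log₂(0.36) = 0.5306
  −(0.12)·log₂(0.12) = 0.3671
  −(0.06)·log₂(0.06) = 0.2435
Sum: 0.5260 + 0.0664 + 0.3826 + 0.5306 + 0.3671 + 0.2435 = 2.116 bits.

2.116 bits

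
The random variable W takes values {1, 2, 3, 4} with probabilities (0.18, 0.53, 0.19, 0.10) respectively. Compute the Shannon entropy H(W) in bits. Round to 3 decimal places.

1.718 bits

H(W) = −Σ p·log₂ p.
  −(0.18)·log₂(0.18) = 0.4453
  −(0.53)·log₂(0.53) = 0.4854
  −(0.19)·log₂(0.19) = 0.4552
  −(0.10)·log₂(0.10) = 0.3322
Sum: 0.4453 + 0.4854 + 0.4552 + 0.3322 = 1.718 bits.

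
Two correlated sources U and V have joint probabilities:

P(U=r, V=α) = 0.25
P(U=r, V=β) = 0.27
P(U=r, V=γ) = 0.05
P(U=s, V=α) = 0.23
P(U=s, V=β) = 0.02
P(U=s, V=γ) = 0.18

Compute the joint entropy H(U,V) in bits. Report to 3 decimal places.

2.272 bits

H(U,V) = −Σ p(x,y)·log₂ p(x,y) over all 6 cells.
  cell (r,α): −0.25·log₂0.25 = 0.5000
  cell (r,β): −0.27·log₂0.27 = 0.5100
  cell (r,γ): −0.05·log₂0.05 = 0.2161
  cell (s,α): −0.23·log₂0.23 = 0.4877
  cell (s,β): −0.02·log₂0.02 = 0.1129
  cell (s,γ): −0.18·log₂0.18 = 0.4453
Sum = 2.272 bits.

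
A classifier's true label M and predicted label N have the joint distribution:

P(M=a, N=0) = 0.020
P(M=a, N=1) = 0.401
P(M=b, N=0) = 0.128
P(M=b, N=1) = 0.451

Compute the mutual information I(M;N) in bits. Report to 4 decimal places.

0.0475 bits

Marginals: p(M) = (0.4210, 0.5790), p(N) = (0.1480, 0.8520).
I(M;N) = Σ p(x,y)·log₂[p(x,y)/(p(x)p(y))].
  (a,0): 0.020·log₂(0.3210) = -0.03279
  (a,1): 0.401·log₂(1.1180) = 0.06450
  (b,0): 0.128·log₂(1.4937) = 0.07410
  (b,1): 0.451·log₂(0.9142) = -0.05834
Sum = 0.0475 bits.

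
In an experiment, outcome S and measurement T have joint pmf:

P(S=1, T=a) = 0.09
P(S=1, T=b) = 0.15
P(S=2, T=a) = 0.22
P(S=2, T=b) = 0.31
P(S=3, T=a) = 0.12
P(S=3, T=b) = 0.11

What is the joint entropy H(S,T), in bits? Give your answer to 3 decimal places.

H(S,T) = −Σ p(x,y)·log₂ p(x,y) over all 6 cells.
  cell (1,a): −0.09·log₂0.09 = 0.3127
  cell (1,b): −0.15·log₂0.15 = 0.4105
  cell (2,a): −0.22·log₂0.22 = 0.4806
  cell (2,b): −0.31·log₂0.31 = 0.5238
  cell (3,a): −0.12·log₂0.12 = 0.3671
  cell (3,b): −0.11·log₂0.11 = 0.3503
Sum = 2.445 bits.

2.445 bits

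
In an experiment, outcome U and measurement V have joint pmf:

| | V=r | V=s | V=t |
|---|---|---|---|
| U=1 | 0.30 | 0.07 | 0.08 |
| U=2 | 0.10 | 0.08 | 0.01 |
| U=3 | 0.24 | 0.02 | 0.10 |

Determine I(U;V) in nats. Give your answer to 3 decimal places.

Marginals: p(U) = (0.4500, 0.1900, 0.3600), p(V) = (0.6400, 0.1700, 0.1900).
I(U;V) = H(U) + H(V) − H(U,V).
H(U) = 1.0427, H(V) = 0.9024, H(U,V) = 1.8788.
I(U;V) = 1.0427 + 0.9024 − 1.8788 = 0.066 nats.

0.066 nats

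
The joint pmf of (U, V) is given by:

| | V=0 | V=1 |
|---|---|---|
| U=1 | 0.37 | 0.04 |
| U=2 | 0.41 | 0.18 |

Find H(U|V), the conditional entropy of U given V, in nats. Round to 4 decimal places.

Marginals: p(U) = (0.4100, 0.5900), p(V) = (0.7800, 0.2200).
H(U|V) = Σ p(V) · H(U|V=·).
  V=0: p=0.7800, H(U|V=0) = 0.6918
  V=1: p=0.2200, H(U|V=1) = 0.4741
Weighted sum = 0.6439 nats.

0.6439 nats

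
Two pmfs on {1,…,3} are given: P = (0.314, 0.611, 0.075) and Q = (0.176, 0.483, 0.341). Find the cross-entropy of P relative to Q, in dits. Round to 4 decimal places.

0.4651 dits

H(P,Q) = −Σ p·log₁₀ q.
  −0.314·log₁₀(0.176) = 0.23691
  −0.611·log₁₀(0.483) = 0.19311
  −0.075·log₁₀(0.341) = 0.03504
H(P,Q) = 0.4651 dits.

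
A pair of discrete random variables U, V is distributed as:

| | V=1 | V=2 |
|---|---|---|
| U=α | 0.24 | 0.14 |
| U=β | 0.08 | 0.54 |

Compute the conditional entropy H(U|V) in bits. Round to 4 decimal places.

0.7584 bits

Chain rule: H(U|V) = H(U,V) − H(V).
Marginals: p(U) = (0.3800, 0.6200), p(V) = (0.3200, 0.6800).
H(U,V) = 1.6628 bits; H(V) = 0.9044 bits.
H(U|V) = 1.6628 − 0.9044 = 0.7584 bits.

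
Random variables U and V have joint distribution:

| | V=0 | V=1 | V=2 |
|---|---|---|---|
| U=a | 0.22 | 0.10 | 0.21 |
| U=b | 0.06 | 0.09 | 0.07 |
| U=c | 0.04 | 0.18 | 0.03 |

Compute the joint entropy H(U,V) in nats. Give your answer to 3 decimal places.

H(U,V) = −Σ p(x,y)·ln p(x,y) over all 9 cells.
  cell (a,0): −0.22·ln0.22 = 0.3331
  cell (a,1): −0.10·ln0.10 = 0.2303
  cell (a,2): −0.21·ln0.21 = 0.3277
  cell (b,0): −0.06·ln0.06 = 0.1688
  cell (b,1): −0.09·ln0.09 = 0.2167
  cell (b,2): −0.07·ln0.07 = 0.1861
  cell (c,0): −0.04·ln0.04 = 0.1288
  cell (c,1): −0.18·ln0.18 = 0.3087
  cell (c,2): −0.03·ln0.03 = 0.1052
Sum = 2.005 nats.

2.005 nats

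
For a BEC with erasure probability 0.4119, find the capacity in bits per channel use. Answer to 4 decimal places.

Binary erasure channel: capacity C = 1 − ε.
C = 1 − 0.4119 = 0.5881 bits per channel use.

0.5881 bits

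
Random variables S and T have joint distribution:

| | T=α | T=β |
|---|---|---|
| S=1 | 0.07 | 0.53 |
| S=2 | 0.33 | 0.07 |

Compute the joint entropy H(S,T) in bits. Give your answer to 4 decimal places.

1.5504 bits

H(S,T) = −Σ p(x,y)·log₂ p(x,y) over all 4 cells.
  cell (1,α): −0.07·log₂0.07 = 0.26856
  cell (1,β): −0.53·log₂0.53 = 0.48545
  cell (2,α): −0.33·log₂0.33 = 0.52782
  cell (2,β): −0.07·log₂0.07 = 0.26856
Sum = 1.5504 bits.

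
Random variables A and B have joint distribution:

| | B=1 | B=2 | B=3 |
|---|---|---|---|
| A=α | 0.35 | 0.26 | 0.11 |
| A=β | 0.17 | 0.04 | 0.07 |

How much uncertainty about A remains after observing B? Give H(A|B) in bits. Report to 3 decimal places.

Marginals: p(A) = (0.7200, 0.2800), p(B) = (0.5200, 0.3000, 0.1800).
H(A|B) = Σ p(B) · H(A|B=·).
  B=1: p=0.5200, H(A|B=1) = 0.9118
  B=2: p=0.3000, H(A|B=2) = 0.5665
  B=3: p=0.1800, H(A|B=3) = 0.9641
Weighted sum = 0.818 bits.

0.818 bits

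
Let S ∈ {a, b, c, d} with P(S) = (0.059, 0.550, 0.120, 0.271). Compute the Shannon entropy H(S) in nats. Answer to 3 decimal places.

1.104 nats

H(S) = −Σ p·ln p.
  −(0.059)·ln(0.059) = 0.1670
  −(0.550)·ln(0.550) = 0.3288
  −(0.120)·ln(0.120) = 0.2544
  −(0.271)·ln(0.271) = 0.3538
Sum: 0.1670 + 0.3288 + 0.2544 + 0.3538 = 1.104 nats.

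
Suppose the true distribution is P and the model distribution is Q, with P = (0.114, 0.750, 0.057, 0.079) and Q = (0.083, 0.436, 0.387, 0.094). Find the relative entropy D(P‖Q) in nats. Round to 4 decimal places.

0.3201 nats

D(P‖Q) = Σ p·ln(p/q).
  0.114·ln(0.114/0.083) = 0.03618
  0.750·ln(0.750/0.436) = 0.40682
  0.057·ln(0.057/0.387) = -0.10918
  0.079·ln(0.079/0.094) = -0.01373
D(P‖Q) = 0.3201 nats.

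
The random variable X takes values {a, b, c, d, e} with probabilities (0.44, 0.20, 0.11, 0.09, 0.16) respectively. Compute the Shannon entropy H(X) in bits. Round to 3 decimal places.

2.071 bits

H(X) = −Σ p·log₂ p.
  −(0.44)·log₂(0.44) = 0.5211
  −(0.20)·log₂(0.20) = 0.4644
  −(0.11)·log₂(0.11) = 0.3503
  −(0.09)·log₂(0.09) = 0.3127
  −(0.16)·log₂(0.16) = 0.4230
Sum: 0.5211 + 0.4644 + 0.3503 + 0.3127 + 0.4230 = 2.071 bits.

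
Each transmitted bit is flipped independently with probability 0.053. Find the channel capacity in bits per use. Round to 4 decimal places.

0.7010 bits

Binary symmetric channel: C = 1 − h₂(ε) where h₂ is the binary entropy function.
h₂(0.053) = −0.053·log₂0.053 − 0.947·log₂0.947 = 0.2990.
C = 1 − 0.2990 = 0.7010 bits per channel use.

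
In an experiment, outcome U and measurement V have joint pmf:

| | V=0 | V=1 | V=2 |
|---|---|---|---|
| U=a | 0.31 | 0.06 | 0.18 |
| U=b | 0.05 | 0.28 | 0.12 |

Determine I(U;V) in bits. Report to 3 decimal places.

0.264 bits

Marginals: p(U) = (0.5500, 0.4500), p(V) = (0.3600, 0.3400, 0.3000).
I(U;V) = Σ p(x,y)·log₂[p(x,y)/(p(x)p(y))].
  (a,0): 0.31·log₂(1.5657) = 0.2005
  (a,1): 0.06·log₂(0.3209) = -0.0984
  (a,2): 0.18·log₂(1.0909) = 0.0226
  (b,0): 0.05·log₂(0.3086) = -0.0848
  (b,1): 0.28·log₂(1.8301) = 0.2441
  (b,2): 0.12·log₂(0.8889) = -0.0204
Sum = 0.264 bits.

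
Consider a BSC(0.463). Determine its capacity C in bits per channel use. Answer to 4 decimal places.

Binary symmetric channel: C = 1 − h₂(ε) where h₂ is the binary entropy function.
h₂(0.463) = −0.463·log₂0.463 − 0.537·log₂0.537 = 0.9960.
C = 1 − 0.9960 = 0.0040 bits per channel use.

0.0040 bits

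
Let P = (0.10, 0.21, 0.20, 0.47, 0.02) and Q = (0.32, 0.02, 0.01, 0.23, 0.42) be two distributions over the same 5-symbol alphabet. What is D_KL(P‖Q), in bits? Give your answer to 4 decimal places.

D(P‖Q) = Σ p·log₂(p/q).
  0.10·log₂(0.10/0.32) = -0.16781
  0.21·log₂(0.21/0.02) = 0.71239
  0.20·log₂(0.20/0.01) = 0.86439
  0.47·log₂(0.47/0.23) = 0.48458
  0.02·log₂(0.02/0.42) = -0.08785
D(P‖Q) = 1.8057 bits.

1.8057 bits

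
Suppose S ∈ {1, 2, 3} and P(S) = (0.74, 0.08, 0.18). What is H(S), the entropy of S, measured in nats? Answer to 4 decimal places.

0.7335 nats

H(S) = −Σ p·ln p.
  −(0.74)·ln(0.74) = 0.22282
  −(0.08)·ln(0.08) = 0.20206
  −(0.18)·ln(0.18) = 0.30866
Sum: 0.22282 + 0.20206 + 0.30866 = 0.7335 nats.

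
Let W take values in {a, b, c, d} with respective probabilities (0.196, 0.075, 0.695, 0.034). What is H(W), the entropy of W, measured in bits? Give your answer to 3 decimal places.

H(W) = −Σ p·log₂ p.
  −(0.196)·log₂(0.196) = 0.4608
  −(0.075)·log₂(0.075) = 0.2803
  −(0.695)·log₂(0.695) = 0.3648
  −(0.034)·log₂(0.034) = 0.1659
Sum: 0.4608 + 0.2803 + 0.3648 + 0.1659 = 1.272 bits.

1.272 bits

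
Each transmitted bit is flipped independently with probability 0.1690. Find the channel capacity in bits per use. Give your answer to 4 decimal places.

Binary symmetric channel: C = 1 − h₂(ε) where h₂ is the binary entropy function.
h₂(0.1690) = −0.1690·log₂0.1690 − 0.8310·log₂0.8310 = 0.6554.
C = 1 − 0.6554 = 0.3446 bits per channel use.

0.3446 bits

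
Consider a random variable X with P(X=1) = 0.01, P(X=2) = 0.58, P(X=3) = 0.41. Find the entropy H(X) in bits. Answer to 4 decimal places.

1.0496 bits

H(X) = −Σ p·log₂ p.
  −(0.01)·log₂(0.01) = 0.06644
  −(0.58)·log₂(0.58) = 0.45581
  −(0.41)·log₂(0.41) = 0.52738
Sum: 0.06644 + 0.45581 + 0.52738 = 1.0496 bits.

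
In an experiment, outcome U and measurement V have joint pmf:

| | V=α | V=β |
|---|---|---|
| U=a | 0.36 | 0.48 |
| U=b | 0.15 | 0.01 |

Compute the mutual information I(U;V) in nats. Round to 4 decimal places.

Marginals: p(U) = (0.8400, 0.1600), p(V) = (0.5100, 0.4900).
I(U;V) = H(U) + H(V) − H(U,V).
H(U) = 0.4397, H(V) = 0.6929, H(U,V) = 1.0507.
I(U;V) = 0.4397 + 0.6929 − 1.0507 = 0.0819 nats.

0.0819 nats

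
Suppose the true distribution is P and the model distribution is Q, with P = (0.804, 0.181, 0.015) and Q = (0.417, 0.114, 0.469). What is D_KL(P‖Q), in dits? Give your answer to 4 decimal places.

0.2432 dits

D(P‖Q) = Σ p·log₁₀(p/q).
  0.804·log₁₀(0.804/0.417) = 0.22924
  0.181·log₁₀(0.181/0.114) = 0.03634
  0.015·log₁₀(0.015/0.469) = -0.02243
D(P‖Q) = 0.2432 dits.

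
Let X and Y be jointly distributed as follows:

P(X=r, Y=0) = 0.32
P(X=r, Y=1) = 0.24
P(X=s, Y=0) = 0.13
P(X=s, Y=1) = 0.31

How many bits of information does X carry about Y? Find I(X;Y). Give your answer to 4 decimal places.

0.0558 bits

Marginals: p(X) = (0.5600, 0.4400), p(Y) = (0.4500, 0.5500).
I(X;Y) = H(X) + H(Y) − H(X,Y).
H(X) = 0.9896, H(Y) = 0.9928, H(X,Y) = 1.9266.
I(X;Y) = 0.9896 + 0.9928 − 1.9266 = 0.0558 bits.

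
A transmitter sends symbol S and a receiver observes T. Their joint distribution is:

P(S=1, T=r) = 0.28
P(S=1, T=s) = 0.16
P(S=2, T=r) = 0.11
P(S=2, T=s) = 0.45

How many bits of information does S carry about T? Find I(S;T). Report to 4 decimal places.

Marginals: p(S) = (0.4400, 0.5600), p(T) = (0.3900, 0.6100).
I(S;T) = Σ p(x,y)·log₂[p(x,y)/(p(x)p(y))].
  (1,r): 0.28·log₂(1.6317) = 0.19779
  (1,s): 0.16·log₂(0.5961) = -0.11941
  (2,r): 0.11·log₂(0.5037) = -0.10884
  (2,s): 0.45·log₂(1.3173) = 0.17893
Sum = 0.1485 bits.

0.1485 bits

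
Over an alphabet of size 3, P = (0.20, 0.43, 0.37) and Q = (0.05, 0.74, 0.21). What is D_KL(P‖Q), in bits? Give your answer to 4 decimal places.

0.3656 bits

D(P‖Q) = Σ p·log₂(p/q).
  0.20·log₂(0.20/0.05) = 0.40000
  0.43·log₂(0.43/0.74) = -0.33677
  0.37·log₂(0.37/0.21) = 0.30234
D(P‖Q) = 0.3656 bits.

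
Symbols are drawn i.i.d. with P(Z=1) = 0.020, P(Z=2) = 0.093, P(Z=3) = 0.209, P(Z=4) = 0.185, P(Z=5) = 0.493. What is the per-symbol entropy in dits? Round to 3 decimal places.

H(Z) = −Σ p·log₁₀ p.
  −(0.020)·log₁₀(0.020) = 0.0340
  −(0.093)·log₁₀(0.093) = 0.0959
  −(0.209)·log₁₀(0.209) = 0.1421
  −(0.185)·log₁₀(0.185) = 0.1356
  −(0.493)·log₁₀(0.493) = 0.1514
Sum: 0.0340 + 0.0959 + 0.1421 + 0.1356 + 0.1514 = 0.559 dits.

0.559 dits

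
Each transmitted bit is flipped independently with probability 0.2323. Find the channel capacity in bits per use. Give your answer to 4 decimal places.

Binary symmetric channel: C = 1 − h₂(ε) where h₂ is the binary entropy function.
h₂(0.2323) = −0.2323·log₂0.2323 − 0.7677·log₂0.7677 = 0.7820.
C = 1 − 0.7820 = 0.2180 bits per channel use.

0.2180 bits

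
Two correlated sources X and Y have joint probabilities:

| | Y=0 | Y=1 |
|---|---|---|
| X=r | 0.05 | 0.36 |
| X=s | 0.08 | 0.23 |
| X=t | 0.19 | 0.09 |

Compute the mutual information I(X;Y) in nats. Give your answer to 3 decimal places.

Marginals: p(X) = (0.4100, 0.3100, 0.2800), p(Y) = (0.3200, 0.6800).
I(X;Y) = Σ p(x,y)·ln[p(x,y)/(p(x)p(y))].
  (r,0): 0.05·ln(0.3811) = -0.0482
  (r,1): 0.36·ln(1.2912) = 0.0920
  (s,0): 0.08·ln(0.8065) = -0.0172
  (s,1): 0.23·ln(1.0911) = 0.0200
  (t,0): 0.19·ln(2.1205) = 0.1428
  (t,1): 0.09·ln(0.4727) = -0.0674
Sum = 0.122 nats.

0.122 nats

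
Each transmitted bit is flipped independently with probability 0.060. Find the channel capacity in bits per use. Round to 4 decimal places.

0.6726 bits

Binary symmetric channel: C = 1 − h₂(ε) where h₂ is the binary entropy function.
h₂(0.060) = −0.060·log₂0.060 − 0.940·log₂0.940 = 0.3274.
C = 1 − 0.3274 = 0.6726 bits per channel use.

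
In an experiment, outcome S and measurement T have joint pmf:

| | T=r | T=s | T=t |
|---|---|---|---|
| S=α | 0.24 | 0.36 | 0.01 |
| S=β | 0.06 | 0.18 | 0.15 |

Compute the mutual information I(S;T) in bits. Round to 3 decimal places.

0.198 bits

Marginals: p(S) = (0.6100, 0.3900), p(T) = (0.3000, 0.5400, 0.1600).
I(S;T) = Σ p(x,y)·log₂[p(x,y)/(p(x)p(y))].
  (α,r): 0.24·log₂(1.3115) = 0.0939
  (α,s): 0.36·log₂(1.0929) = 0.0461
  (α,t): 0.01·log₂(0.1025) = -0.0329
  (β,r): 0.06·log₂(0.5128) = -0.0578
  (β,s): 0.18·log₂(0.8547) = -0.0408
  (β,t): 0.15·log₂(2.4038) = 0.1898
Sum = 0.198 bits.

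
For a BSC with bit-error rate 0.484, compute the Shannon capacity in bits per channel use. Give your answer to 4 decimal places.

Binary symmetric channel: C = 1 − h₂(ε) where h₂ is the binary entropy function.
h₂(0.484) = −0.484·log₂0.484 − 0.516·log₂0.516 = 0.9993.
C = 1 − 0.9993 = 0.0007 bits per channel use.

0.0007 bits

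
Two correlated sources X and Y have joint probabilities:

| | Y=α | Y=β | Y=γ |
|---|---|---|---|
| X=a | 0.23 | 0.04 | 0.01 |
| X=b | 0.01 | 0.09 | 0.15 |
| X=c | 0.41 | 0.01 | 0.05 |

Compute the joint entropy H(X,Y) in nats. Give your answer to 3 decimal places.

H(X,Y) = −Σ p(x,y)·ln p(x,y) over all 9 cells.
  cell (a,α): −0.23·ln0.23 = 0.3380
  cell (a,β): −0.04·ln0.04 = 0.1288
  cell (a,γ): −0.01·ln0.01 = 0.0461
  cell (b,α): −0.01·ln0.01 = 0.0461
  cell (b,β): −0.09·ln0.09 = 0.2167
  cell (b,γ): −0.15·ln0.15 = 0.2846
  cell (c,α): −0.41·ln0.41 = 0.3656
  cell (c,β): −0.01·ln0.01 = 0.0461
  cell (c,γ): −0.05·ln0.05 = 0.1498
Sum = 1.622 nats.

1.622 nats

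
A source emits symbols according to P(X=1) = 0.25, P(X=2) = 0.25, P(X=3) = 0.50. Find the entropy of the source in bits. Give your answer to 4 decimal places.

1.5000 bits

H(X) = −Σ p·log₂ p.
  −(0.25)·log₂(0.25) = 0.50000
  −(0.25)·log₂(0.25) = 0.50000
  −(0.50)·log₂(0.50) = 0.50000
Sum: 0.50000 + 0.50000 + 0.50000 = 1.5000 bits.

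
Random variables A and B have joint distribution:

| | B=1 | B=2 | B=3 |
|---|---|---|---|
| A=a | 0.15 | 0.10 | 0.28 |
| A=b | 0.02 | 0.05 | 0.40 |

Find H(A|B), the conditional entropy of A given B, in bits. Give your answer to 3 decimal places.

Chain rule: H(A|B) = H(A,B) − H(B).
Marginals: p(A) = (0.5300, 0.4700), p(B) = (0.1700, 0.1500, 0.6800).
H(A,B) = 2.1147 bits; H(B) = 1.2235 bits.
H(A|B) = 2.1147 − 1.2235 = 0.891 bits.

0.891 bits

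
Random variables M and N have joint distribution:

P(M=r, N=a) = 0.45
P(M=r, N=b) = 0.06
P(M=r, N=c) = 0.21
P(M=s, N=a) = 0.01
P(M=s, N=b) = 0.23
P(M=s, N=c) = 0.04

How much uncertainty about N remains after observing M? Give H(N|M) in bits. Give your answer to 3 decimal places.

1.119 bits

Marginals: p(M) = (0.7200, 0.2800), p(N) = (0.4600, 0.2900, 0.2500).
H(N|M) = Σ p(M) · H(N|M=·).
  M=r: p=0.7200, H(N|M=r) = 1.2410
  M=s: p=0.2800, H(N|M=s) = 0.8059
Weighted sum = 1.119 bits.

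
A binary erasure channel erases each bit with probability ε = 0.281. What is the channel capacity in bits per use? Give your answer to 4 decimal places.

0.7190 bits

Binary erasure channel: capacity C = 1 − ε.
C = 1 − 0.281 = 0.7190 bits per channel use.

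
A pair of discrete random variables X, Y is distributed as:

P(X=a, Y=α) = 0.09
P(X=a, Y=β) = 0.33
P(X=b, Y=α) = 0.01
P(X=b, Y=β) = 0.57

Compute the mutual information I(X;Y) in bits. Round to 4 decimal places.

0.0813 bits

Marginals: p(X) = (0.4200, 0.5800), p(Y) = (0.1000, 0.9000).
I(X;Y) = H(X) + H(Y) − H(X,Y).
H(X) = 0.9815, H(Y) = 0.4690, H(X,Y) = 1.3692.
I(X;Y) = 0.9815 + 0.4690 − 1.3692 = 0.0813 bits.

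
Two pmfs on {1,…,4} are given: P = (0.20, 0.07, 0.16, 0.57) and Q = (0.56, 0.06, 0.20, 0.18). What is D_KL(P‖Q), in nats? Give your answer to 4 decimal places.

D(P‖Q) = Σ p·ln(p/q).
  0.20·ln(0.20/0.56) = -0.20592
  0.07·ln(0.07/0.06) = 0.01079
  0.16·ln(0.16/0.20) = -0.03570
  0.57·ln(0.57/0.18) = 0.65703
D(P‖Q) = 0.4262 nats.

0.4262 nats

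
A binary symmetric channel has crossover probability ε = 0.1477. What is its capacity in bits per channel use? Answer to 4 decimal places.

0.3959 bits

Binary symmetric channel: C = 1 − h₂(ε) where h₂ is the binary entropy function.
h₂(0.1477) = −0.1477·log₂0.1477 − 0.8523·log₂0.8523 = 0.6041.
C = 1 − 0.6041 = 0.3959 bits per channel use.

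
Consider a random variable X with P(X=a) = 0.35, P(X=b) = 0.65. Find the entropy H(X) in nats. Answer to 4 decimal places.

0.6474 nats

H(X) = −Σ p·ln p.
  −(0.35)·ln(0.35) = 0.36744
  −(0.65)·ln(0.65) = 0.28001
Sum: 0.36744 + 0.28001 = 0.6474 nats.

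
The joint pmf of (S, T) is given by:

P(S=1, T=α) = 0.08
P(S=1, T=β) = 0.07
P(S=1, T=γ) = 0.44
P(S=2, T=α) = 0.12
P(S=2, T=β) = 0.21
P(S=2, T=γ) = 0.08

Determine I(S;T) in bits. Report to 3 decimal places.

0.233 bits

Marginals: p(S) = (0.5900, 0.4100), p(T) = (0.2000, 0.2800, 0.5200).
I(S;T) = H(S) + H(T) − H(S,T).
H(S) = 0.9765, H(T) = 1.4692, H(S,T) = 2.2126.
I(S;T) = 0.9765 + 1.4692 − 2.2126 = 0.233 bits.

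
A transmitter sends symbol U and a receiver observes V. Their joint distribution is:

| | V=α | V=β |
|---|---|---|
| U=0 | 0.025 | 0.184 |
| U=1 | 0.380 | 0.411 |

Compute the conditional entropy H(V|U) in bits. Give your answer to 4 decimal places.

Chain rule: H(V|U) = H(U,V) − H(U).
Marginals: p(U) = (0.2090, 0.7910), p(V) = (0.4050, 0.5950).
H(U,V) = 1.6401 bits; H(U) = 0.7396 bits.
H(V|U) = 1.6401 − 0.7396 = 0.9005 bits.

0.9005 bits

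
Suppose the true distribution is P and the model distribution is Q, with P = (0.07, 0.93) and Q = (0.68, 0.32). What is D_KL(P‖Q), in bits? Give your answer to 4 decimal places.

1.2018 bits

D(P‖Q) = Σ p·log₂(p/q).
  0.07·log₂(0.07/0.68) = -0.22961
  0.93·log₂(0.93/0.32) = 1.43142
D(P‖Q) = 1.2018 bits.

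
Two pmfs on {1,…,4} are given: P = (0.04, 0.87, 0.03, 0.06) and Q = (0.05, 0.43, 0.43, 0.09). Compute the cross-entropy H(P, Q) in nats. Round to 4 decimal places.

H(P,Q) = −Σ p·ln q.
  −0.04·ln(0.05) = 0.11983
  −0.87·ln(0.43) = 0.73425
  −0.03·ln(0.43) = 0.02532
  −0.06·ln(0.09) = 0.14448
H(P,Q) = 1.0239 nats.

1.0239 nats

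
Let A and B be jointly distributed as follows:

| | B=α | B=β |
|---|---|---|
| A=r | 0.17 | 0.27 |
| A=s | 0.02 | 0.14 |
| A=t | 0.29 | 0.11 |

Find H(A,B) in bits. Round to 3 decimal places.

2.323 bits

H(A,B) = −Σ p(x,y)·log₂ p(x,y) over all 6 cells.
  cell (r,α): −0.17·log₂0.17 = 0.4346
  cell (r,β): −0.27·log₂0.27 = 0.5100
  cell (s,α): −0.02·log₂0.02 = 0.1129
  cell (s,β): −0.14·log₂0.14 = 0.3971
  cell (t,α): −0.29·log₂0.29 = 0.5179
  cell (t,β): −0.11·log₂0.11 = 0.3503
Sum = 2.323 bits.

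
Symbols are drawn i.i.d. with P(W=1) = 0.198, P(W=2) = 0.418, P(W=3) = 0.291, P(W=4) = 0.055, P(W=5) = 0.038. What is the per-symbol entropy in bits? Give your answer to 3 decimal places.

1.916 bits

H(W) = −Σ p·log₂ p.
  −(0.198)·log₂(0.198) = 0.4626
  −(0.418)·log₂(0.418) = 0.5260
  −(0.291)·log₂(0.291) = 0.5182
  −(0.055)·log₂(0.055) = 0.2301
  −(0.038)·log₂(0.038) = 0.1793
Sum: 0.4626 + 0.5260 + 0.5182 + 0.2301 + 0.1793 = 1.916 bits.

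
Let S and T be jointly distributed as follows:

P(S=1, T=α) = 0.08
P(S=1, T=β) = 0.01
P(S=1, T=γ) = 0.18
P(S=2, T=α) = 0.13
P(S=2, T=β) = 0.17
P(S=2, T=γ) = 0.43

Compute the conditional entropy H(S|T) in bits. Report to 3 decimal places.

Chain rule: H(S|T) = H(S,T) − H(T).
Marginals: p(S) = (0.2700, 0.7300), p(T) = (0.2100, 0.1800, 0.6100).
H(S,T) = 2.1440 bits; H(T) = 1.3531 bits.
H(S|T) = 2.1440 − 1.3531 = 0.791 bits.

0.791 bits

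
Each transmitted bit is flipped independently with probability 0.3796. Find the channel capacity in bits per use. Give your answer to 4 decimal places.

0.0422 bits

Binary symmetric channel: C = 1 − h₂(ε) where h₂ is the binary entropy function.
h₂(0.3796) = −0.3796·log₂0.3796 − 0.6204·log₂0.6204 = 0.9578.
C = 1 − 0.9578 = 0.0422 bits per channel use.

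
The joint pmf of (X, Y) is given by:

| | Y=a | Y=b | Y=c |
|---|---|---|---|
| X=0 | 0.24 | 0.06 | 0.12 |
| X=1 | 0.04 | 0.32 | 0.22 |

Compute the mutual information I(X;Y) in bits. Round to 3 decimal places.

0.258 bits

Marginals: p(X) = (0.4200, 0.5800), p(Y) = (0.2800, 0.3800, 0.3400).
I(X;Y) = Σ p(x,y)·log₂[p(x,y)/(p(x)p(y))].
  (0,a): 0.24·log₂(2.0408) = 0.2470
  (0,b): 0.06·log₂(0.3759) = -0.0847
  (0,c): 0.12·log₂(0.8403) = -0.0301
  (1,a): 0.04·log₂(0.2463) = -0.0809
  (1,b): 0.32·log₂(1.4519) = 0.1721
  (1,c): 0.22·log₂(1.1156) = 0.0347
Sum = 0.258 bits.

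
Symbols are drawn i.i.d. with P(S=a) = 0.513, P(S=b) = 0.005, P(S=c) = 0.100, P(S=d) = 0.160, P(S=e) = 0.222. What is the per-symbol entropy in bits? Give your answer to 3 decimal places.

H(S) = −Σ p·log₂ p.
  −(0.513)·log₂(0.513) = 0.4940
  −(0.005)·log₂(0.005) = 0.0382
  −(0.100)·log₂(0.100) = 0.3322
  −(0.160)·log₂(0.160) = 0.4230
  −(0.222)·log₂(0.222) = 0.4820
Sum: 0.4940 + 0.0382 + 0.3322 + 0.4230 + 0.4820 = 1.769 bits.

1.769 bits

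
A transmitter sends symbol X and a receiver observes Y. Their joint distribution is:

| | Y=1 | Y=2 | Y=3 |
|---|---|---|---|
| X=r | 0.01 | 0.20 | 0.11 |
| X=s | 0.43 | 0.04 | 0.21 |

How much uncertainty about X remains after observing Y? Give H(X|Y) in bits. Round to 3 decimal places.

Marginals: p(X) = (0.3200, 0.6800), p(Y) = (0.4400, 0.2400, 0.3200).
H(X|Y) = Σ p(Y) · H(X|Y=·).
  Y=1: p=0.4400, H(X|Y=1) = 0.1565
  Y=2: p=0.2400, H(X|Y=2) = 0.6500
  Y=3: p=0.3200, H(X|Y=3) = 0.9284
Weighted sum = 0.522 bits.

0.522 bits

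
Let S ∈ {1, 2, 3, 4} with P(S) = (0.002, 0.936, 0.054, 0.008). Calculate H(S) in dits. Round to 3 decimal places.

H(S) = −Σ p·log₁₀ p.
  −(0.002)·log₁₀(0.002) = 0.0054
  −(0.936)·log₁₀(0.936) = 0.0269
  −(0.054)·log₁₀(0.054) = 0.0685
  −(0.008)·log₁₀(0.008) = 0.0168
Sum: 0.0054 + 0.0269 + 0.0685 + 0.0168 = 0.118 dits.

0.118 dits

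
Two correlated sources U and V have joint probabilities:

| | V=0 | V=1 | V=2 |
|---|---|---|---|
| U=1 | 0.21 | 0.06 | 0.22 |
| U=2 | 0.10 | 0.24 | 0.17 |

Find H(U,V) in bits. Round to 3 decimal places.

H(U,V) = −Σ p(x,y)·log₂ p(x,y) over all 6 cells.
  cell (1,0): −0.21·log₂0.21 = 0.4728
  cell (1,1): −0.06·log₂0.06 = 0.2435
  cell (1,2): −0.22·log₂0.22 = 0.4806
  cell (2,0): −0.10·log₂0.10 = 0.3322
  cell (2,1): −0.24·log₂0.24 = 0.4941
  cell (2,2): −0.17·log₂0.17 = 0.4346
Sum = 2.458 bits.

2.458 bits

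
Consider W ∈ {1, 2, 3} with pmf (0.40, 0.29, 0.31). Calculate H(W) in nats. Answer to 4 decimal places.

H(W) = −Σ p·ln p.
  −(0.40)·ln(0.40) = 0.36652
  −(0.29)·ln(0.29) = 0.35898
  −(0.31)·ln(0.31) = 0.36307
Sum: 0.36652 + 0.35898 + 0.36307 = 1.0886 nats.

1.0886 nats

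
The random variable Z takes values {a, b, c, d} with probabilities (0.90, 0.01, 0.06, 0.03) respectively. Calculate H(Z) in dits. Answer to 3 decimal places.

0.180 dits

H(Z) = −Σ p·log₁₀ p.
  −(0.90)·log₁₀(0.90) = 0.0412
  −(0.01)·log₁₀(0.01) = 0.0200
  −(0.06)·log₁₀(0.06) = 0.0733
  −(0.03)·log₁₀(0.03) = 0.0457
Sum: 0.0412 + 0.0200 + 0.0733 + 0.0457 = 0.180 dits.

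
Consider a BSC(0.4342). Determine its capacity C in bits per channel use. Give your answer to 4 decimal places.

0.0125 bits

Binary symmetric channel: C = 1 − h₂(ε) where h₂ is the binary entropy function.
h₂(0.4342) = −0.4342·log₂0.4342 − 0.5658·log₂0.5658 = 0.9875.
C = 1 − 0.9875 = 0.0125 bits per channel use.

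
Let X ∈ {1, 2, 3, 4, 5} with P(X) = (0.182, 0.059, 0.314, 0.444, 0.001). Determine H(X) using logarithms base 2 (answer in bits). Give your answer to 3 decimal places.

H(X) = −Σ p·log₂ p.
  −(0.182)·log₂(0.182) = 0.4474
  −(0.059)·log₂(0.059) = 0.2409
  −(0.314)·log₂(0.314) = 0.5247
  −(0.444)·log₂(0.444) = 0.5201
  −(0.001)·log₂(0.001) = 0.0100
Sum: 0.4474 + 0.2409 + 0.5247 + 0.5201 + 0.0100 = 1.743 bits.

1.743 bits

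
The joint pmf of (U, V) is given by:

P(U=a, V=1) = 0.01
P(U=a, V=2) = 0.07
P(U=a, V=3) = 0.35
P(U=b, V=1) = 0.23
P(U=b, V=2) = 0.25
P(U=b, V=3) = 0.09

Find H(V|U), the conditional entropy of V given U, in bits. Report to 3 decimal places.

Chain rule: H(V|U) = H(U,V) − H(U).
Marginals: p(U) = (0.4300, 0.5700), p(V) = (0.2400, 0.3200, 0.4400).
H(U,V) = 2.1654 bits; H(U) = 0.9858 bits.
H(V|U) = 2.1654 − 0.9858 = 1.180 bits.

1.180 bits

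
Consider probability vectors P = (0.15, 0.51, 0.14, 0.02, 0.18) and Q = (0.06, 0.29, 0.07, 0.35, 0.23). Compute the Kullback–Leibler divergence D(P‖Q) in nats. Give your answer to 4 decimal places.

D(P‖Q) = Σ p·ln(p/q).
  0.15·ln(0.15/0.06) = 0.13744
  0.51·ln(0.51/0.29) = 0.28791
  0.14·ln(0.14/0.07) = 0.09704
  0.02·ln(0.02/0.35) = -0.05724
  0.18·ln(0.18/0.23) = -0.04412
D(P‖Q) = 0.4210 nats.

0.4210 nats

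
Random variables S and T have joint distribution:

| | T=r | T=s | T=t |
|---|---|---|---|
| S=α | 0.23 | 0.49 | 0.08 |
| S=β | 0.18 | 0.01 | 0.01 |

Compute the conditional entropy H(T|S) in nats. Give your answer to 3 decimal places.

Marginals: p(S) = (0.8000, 0.2000), p(T) = (0.4100, 0.5000, 0.0900).
H(T|S) = Σ p(S) · H(T|S=·).
  S=α: p=0.8000, H(T|S=α) = 0.8889
  S=β: p=0.2000, H(T|S=β) = 0.3944
Weighted sum = 0.790 nats.

0.790 nats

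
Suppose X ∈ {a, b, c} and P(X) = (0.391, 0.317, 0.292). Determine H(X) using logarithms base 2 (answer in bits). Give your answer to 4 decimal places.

H(X) = −Σ p·log₂ p.
  −(0.391)·log₂(0.391) = 0.52971
  −(0.317)·log₂(0.317) = 0.52541
  −(0.292)·log₂(0.292) = 0.51858
Sum: 0.52971 + 0.52541 + 0.51858 = 1.5737 bits.

1.5737 bits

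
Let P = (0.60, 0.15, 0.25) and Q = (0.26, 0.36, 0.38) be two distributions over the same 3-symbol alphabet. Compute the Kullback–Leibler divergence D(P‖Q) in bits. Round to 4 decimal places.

D(P‖Q) = Σ p·log₂(p/q).
  0.60·log₂(0.60/0.26) = 0.72387
  0.15·log₂(0.15/0.36) = -0.18946
  0.25·log₂(0.25/0.38) = -0.15102
D(P‖Q) = 0.3834 bits.

0.3834 bits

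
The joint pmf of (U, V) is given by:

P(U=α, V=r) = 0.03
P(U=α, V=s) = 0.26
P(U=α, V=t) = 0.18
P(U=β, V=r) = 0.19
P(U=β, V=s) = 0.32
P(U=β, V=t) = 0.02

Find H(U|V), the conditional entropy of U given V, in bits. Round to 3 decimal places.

0.796 bits

Marginals: p(U) = (0.4700, 0.5300), p(V) = (0.2200, 0.5800, 0.2000).
H(U|V) = Σ p(V) · H(U|V=·).
  V=r: p=0.2200, H(U|V=r) = 0.5746
  V=s: p=0.5800, H(U|V=s) = 0.9923
  V=t: p=0.2000, H(U|V=t) = 0.4690
Weighted sum = 0.796 bits.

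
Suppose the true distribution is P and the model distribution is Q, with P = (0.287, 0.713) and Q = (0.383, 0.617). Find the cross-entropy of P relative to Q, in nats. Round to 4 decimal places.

0.6197 nats

H(P,Q) = −Σ p·ln q.
  −0.287·ln(0.383) = 0.27544
  −0.713·ln(0.617) = 0.34430
H(P,Q) = 0.6197 nats.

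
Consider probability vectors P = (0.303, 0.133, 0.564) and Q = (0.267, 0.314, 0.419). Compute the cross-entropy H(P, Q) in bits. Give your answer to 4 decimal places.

H(P,Q) = −Σ p·log₂ q.
  −0.303·log₂(0.267) = 0.57724
  −0.133·log₂(0.314) = 0.22226
  −0.564·log₂(0.419) = 0.70781
H(P,Q) = 1.5073 bits.

1.5073 bits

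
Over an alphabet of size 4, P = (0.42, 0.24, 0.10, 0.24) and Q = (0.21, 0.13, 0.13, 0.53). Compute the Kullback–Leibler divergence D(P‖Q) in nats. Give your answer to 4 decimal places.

D(P‖Q) = Σ p·ln(p/q).
  0.42·ln(0.42/0.21) = 0.29112
  0.24·ln(0.24/0.13) = 0.14715
  0.10·ln(0.10/0.13) = -0.02624
  0.24·ln(0.24/0.53) = -0.19014
D(P‖Q) = 0.2219 nats.

0.2219 nats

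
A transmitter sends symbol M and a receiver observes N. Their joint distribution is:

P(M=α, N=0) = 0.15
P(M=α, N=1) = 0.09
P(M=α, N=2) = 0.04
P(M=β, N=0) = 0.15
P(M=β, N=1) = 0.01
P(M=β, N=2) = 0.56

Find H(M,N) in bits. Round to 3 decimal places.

H(M,N) = −Σ p(x,y)·log₂ p(x,y) over all 6 cells.
  cell (α,0): −0.15·log₂0.15 = 0.4105
  cell (α,1): −0.09·log₂0.09 = 0.3127
  cell (α,2): −0.04·log₂0.04 = 0.1858
  cell (β,0): −0.15·log₂0.15 = 0.4105
  cell (β,1): −0.01·log₂0.01 = 0.0664
  cell (β,2): −0.56·log₂0.56 = 0.4684
Sum = 1.854 bits.

1.854 bits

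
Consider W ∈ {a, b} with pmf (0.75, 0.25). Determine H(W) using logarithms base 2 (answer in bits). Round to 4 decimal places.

H(W) = −Σ p·log₂ p.
  −(0.75)·log₂(0.75) = 0.31128
  −(0.25)·log₂(0.25) = 0.50000
Sum: 0.31128 + 0.50000 = 0.8113 bits.

0.8113 bits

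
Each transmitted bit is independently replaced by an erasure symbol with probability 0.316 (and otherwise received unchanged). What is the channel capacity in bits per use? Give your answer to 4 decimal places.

0.6840 bits

Binary erasure channel: capacity C = 1 − ε.
C = 1 − 0.316 = 0.6840 bits per channel use.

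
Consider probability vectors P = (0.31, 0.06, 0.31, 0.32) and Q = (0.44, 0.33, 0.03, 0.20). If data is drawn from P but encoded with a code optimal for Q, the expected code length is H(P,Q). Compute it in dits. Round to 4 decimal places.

H(P,Q) = −Σ p·log₁₀ q.
  −0.31·log₁₀(0.44) = 0.11053
  −0.06·log₁₀(0.33) = 0.02889
  −0.31·log₁₀(0.03) = 0.47209
  −0.32·log₁₀(0.20) = 0.22367
H(P,Q) = 0.8352 dits.

0.8352 dits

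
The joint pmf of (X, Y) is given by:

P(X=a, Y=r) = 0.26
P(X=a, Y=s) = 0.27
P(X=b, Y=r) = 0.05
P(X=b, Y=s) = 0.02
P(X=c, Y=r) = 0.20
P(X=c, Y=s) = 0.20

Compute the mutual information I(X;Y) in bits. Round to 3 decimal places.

Marginals: p(X) = (0.5300, 0.0700, 0.4000), p(Y) = (0.5100, 0.4900).
I(X;Y) = H(X) + H(Y) − H(X,Y).
H(X) = 1.2828, H(Y) = 0.9997, H(X,Y) = 2.2731.
I(X;Y) = 1.2828 + 0.9997 − 2.2731 = 0.009 bits.

0.009 bits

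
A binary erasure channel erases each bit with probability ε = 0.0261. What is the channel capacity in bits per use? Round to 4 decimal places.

Binary erasure channel: capacity C = 1 − ε.
C = 1 − 0.0261 = 0.9739 bits per channel use.

0.9739 bits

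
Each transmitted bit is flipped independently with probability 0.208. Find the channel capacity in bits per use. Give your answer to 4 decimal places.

0.2624 bits

Binary symmetric channel: C = 1 − h₂(ε) where h₂ is the binary entropy function.
h₂(0.208) = −0.208·log₂0.208 − 0.792·log₂0.792 = 0.7376.
C = 1 − 0.7376 = 0.2624 bits per channel use.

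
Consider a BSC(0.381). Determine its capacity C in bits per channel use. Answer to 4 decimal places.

0.0413 bits

Binary symmetric channel: C = 1 − h₂(ε) where h₂ is the binary entropy function.
h₂(0.381) = −0.381·log₂0.381 − 0.619·log₂0.619 = 0.9587.
C = 1 − 0.9587 = 0.0413 bits per channel use.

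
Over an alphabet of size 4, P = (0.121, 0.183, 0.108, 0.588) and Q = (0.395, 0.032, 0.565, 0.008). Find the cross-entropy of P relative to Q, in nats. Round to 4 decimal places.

H(P,Q) = −Σ p·ln q.
  −0.121·ln(0.395) = 0.11239
  −0.183·ln(0.032) = 0.62989
  −0.108·ln(0.565) = 0.06166
  −0.588·ln(0.008) = 2.83905
H(P,Q) = 3.6430 nats.

3.6430 nats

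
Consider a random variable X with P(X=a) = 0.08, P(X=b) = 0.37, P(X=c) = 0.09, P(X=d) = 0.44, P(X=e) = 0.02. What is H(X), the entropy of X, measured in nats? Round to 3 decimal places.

1.226 nats

H(X) = −Σ p·ln p.
  −(0.08)·ln(0.08) = 0.2021
  −(0.37)·ln(0.37) = 0.3679
  −(0.09)·ln(0.09) = 0.2167
  −(0.44)·ln(0.44) = 0.3612
  −(0.02)·ln(0.02) = 0.0782
Sum: 0.2021 + 0.3679 + 0.2167 + 0.3612 + 0.0782 = 1.226 nats.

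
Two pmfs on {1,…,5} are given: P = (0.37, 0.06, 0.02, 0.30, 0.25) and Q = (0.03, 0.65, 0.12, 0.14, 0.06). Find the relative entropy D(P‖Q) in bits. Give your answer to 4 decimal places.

1.9277 bits

D(P‖Q) = Σ p·log₂(p/q).
  0.37·log₂(0.37/0.03) = 1.34106
  0.06·log₂(0.06/0.65) = -0.20624
  0.02·log₂(0.02/0.12) = -0.05170
  0.30·log₂(0.30/0.14) = 0.32986
  0.25·log₂(0.25/0.06) = 0.51472
D(P‖Q) = 1.9277 bits.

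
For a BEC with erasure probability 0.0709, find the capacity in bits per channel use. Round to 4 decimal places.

Binary erasure channel: capacity C = 1 − ε.
C = 1 − 0.0709 = 0.9291 bits per channel use.

0.9291 bits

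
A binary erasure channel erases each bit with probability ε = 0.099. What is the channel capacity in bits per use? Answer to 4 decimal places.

0.9010 bits

Binary erasure channel: capacity C = 1 − ε.
C = 1 − 0.099 = 0.9010 bits per channel use.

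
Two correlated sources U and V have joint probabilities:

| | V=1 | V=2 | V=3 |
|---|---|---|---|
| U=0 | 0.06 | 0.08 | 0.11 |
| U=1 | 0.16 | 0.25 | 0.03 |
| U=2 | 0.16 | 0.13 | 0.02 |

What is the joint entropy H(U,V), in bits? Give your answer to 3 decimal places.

H(U,V) = −Σ p(x,y)·log₂ p(x,y) over all 9 cells.
  cell (0,1): −0.06·log₂0.06 = 0.2435
  cell (0,2): −0.08·log₂0.08 = 0.2915
  cell (0,3): −0.11·log₂0.11 = 0.3503
  cell (1,1): −0.16·log₂0.16 = 0.4230
  cell (1,2): −0.25·log₂0.25 = 0.5000
  cell (1,3): −0.03·log₂0.03 = 0.1518
  cell (2,1): −0.16·log₂0.16 = 0.4230
  cell (2,2): −0.13·log₂0.13 = 0.3826
  cell (2,3): −0.02·log₂0.02 = 0.1129
Sum = 2.879 bits.

2.879 bits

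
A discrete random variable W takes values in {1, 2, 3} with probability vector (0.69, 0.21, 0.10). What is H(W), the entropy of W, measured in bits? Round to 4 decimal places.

1.1744 bits

H(W) = −Σ p·log₂ p.
  −(0.69)·log₂(0.69) = 0.36938
  −(0.21)·log₂(0.21) = 0.47282
  −(0.10)·log₂(0.10) = 0.33219
Sum: 0.36938 + 0.47282 + 0.33219 = 1.1744 bits.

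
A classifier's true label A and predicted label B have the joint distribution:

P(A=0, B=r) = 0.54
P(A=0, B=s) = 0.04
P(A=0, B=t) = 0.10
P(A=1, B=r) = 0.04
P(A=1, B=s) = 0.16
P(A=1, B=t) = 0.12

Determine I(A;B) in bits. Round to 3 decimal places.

Marginals: p(A) = (0.6800, 0.3200), p(B) = (0.5800, 0.2000, 0.2200).
I(A;B) = H(A) + H(B) − H(A,B).
H(A) = 0.9044, H(B) = 1.4008, H(A,B) = 1.9738.
I(A;B) = 0.9044 + 1.4008 − 1.9738 = 0.331 bits.

0.331 bits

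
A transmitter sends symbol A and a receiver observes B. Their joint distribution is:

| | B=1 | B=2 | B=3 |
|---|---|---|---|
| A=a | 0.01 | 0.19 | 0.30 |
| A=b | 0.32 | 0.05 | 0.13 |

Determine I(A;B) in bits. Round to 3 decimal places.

Marginals: p(A) = (0.5000, 0.5000), p(B) = (0.3300, 0.2400, 0.4300).
I(A;B) = H(A) + H(B) − H(A,B).
H(A) = 1.0000, H(B) = 1.5455, H(A,B) = 2.1675.
I(A;B) = 1.0000 + 1.5455 − 2.1675 = 0.378 bits.

0.378 bits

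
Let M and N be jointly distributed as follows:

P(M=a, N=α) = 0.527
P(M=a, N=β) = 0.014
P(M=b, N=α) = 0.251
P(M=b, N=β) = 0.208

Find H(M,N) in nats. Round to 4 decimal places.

1.0709 nats

H(M,N) = −Σ p(x,y)·ln p(x,y) over all 4 cells.
  cell (a,α): −0.527·ln0.527 = 0.33757
  cell (a,β): −0.014·ln0.014 = 0.05976
  cell (b,α): −0.251·ln0.251 = 0.34696
  cell (b,β): −0.208·ln0.208 = 0.32661
Sum = 1.0709 nats.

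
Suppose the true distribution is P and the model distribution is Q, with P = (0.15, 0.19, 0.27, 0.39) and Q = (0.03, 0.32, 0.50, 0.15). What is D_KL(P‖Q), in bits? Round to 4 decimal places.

0.5030 bits

D(P‖Q) = Σ p·log₂(p/q).
  0.15·log₂(0.15/0.03) = 0.34829
  0.19·log₂(0.19/0.32) = -0.14289
  0.27·log₂(0.27/0.50) = -0.24002
  0.39·log₂(0.39/0.15) = 0.53762
D(P‖Q) = 0.5030 bits.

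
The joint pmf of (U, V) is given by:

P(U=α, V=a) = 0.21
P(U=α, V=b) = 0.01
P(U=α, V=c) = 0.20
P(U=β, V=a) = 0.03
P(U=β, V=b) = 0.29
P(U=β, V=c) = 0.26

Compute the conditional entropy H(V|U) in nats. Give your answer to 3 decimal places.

Chain rule: H(V|U) = H(U,V) − H(U).
Marginals: p(U) = (0.4200, 0.5800), p(V) = (0.2400, 0.3000, 0.4600).
H(U,V) = 1.5101 nats; H(U) = 0.6803 nats.
H(V|U) = 1.5101 − 0.6803 = 0.830 nats.

0.830 nats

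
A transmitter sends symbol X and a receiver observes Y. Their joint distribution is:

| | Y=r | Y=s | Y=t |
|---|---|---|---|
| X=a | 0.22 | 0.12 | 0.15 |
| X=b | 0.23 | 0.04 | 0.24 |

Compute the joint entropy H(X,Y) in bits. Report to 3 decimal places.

H(X,Y) = −Σ p(x,y)·log₂ p(x,y) over all 6 cells.
  cell (a,r): −0.22·log₂0.22 = 0.4806
  cell (a,s): −0.12·log₂0.12 = 0.3671
  cell (a,t): −0.15·log₂0.15 = 0.4105
  cell (b,r): −0.23·log₂0.23 = 0.4877
  cell (b,s): −0.04·log₂0.04 = 0.1858
  cell (b,t): −0.24·log₂0.24 = 0.4941
Sum = 2.426 bits.

2.426 bits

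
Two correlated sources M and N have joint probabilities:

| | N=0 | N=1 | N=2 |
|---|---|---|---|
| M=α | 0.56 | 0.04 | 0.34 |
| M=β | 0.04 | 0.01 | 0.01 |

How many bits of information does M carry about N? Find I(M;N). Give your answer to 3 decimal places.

Marginals: p(M) = (0.9400, 0.0600), p(N) = (0.6000, 0.0500, 0.3500).
I(M;N) = Σ p(x,y)·log₂[p(x,y)/(p(x)p(y))].
  (α,0): 0.56·log₂(0.9929) = -0.0058
  (α,1): 0.04·log₂(0.8511) = -0.0093
  (α,2): 0.34·log₂(1.0334) = 0.0161
  (β,0): 0.04·log₂(1.1111) = 0.0061
  (β,1): 0.01·log₂(3.3333) = 0.0174
  (β,2): 0.01·log₂(0.4762) = -0.0107
Sum = 0.014 bits.

0.014 bits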